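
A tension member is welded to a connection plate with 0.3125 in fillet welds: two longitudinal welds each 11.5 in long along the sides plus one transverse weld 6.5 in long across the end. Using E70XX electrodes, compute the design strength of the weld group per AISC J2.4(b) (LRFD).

E70XX → F_EXX = 70 ksi.
t_e = 0.707 × 0.3125 = 0.2209 in.
R_nwl = 0.6 × 70 × 0.2209 × 23 = 213.4 kips (longitudinal, 2 welds).
R_nwt = 0.6 × 70 × 0.2209 × 6.5 = 60.32 kips (transverse, base value).
(i) R_nwl + R_nwt = 273.7 kips; (ii) 0.85 R_nwl + 1.5 R_nwt = 271.9 kips.
R_n = max = 273.7 kips [governs: (i)]; φR_n = 205.3 kips.

φR_n ≈ 205 kips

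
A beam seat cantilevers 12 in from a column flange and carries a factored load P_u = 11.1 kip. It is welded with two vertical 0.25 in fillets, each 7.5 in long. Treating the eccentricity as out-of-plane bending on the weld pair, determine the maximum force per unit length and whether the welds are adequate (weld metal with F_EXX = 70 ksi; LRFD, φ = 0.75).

f_max ≈ 7.14 kip/in; NOT adequate

L_w = 2 × 7.5 = 15 in; section modulus (unit throat) S = 2 × L²/6 = 18.75 in².
Direct shear f_v = P/L_w = 11.1/15 = 0.74 kip/in.
Moment M = P × e = 11.1 × 12 = 133.2 kip·in; bending f_b = M/S = 7.104 kip/in.
f_max = √(f_v² + f_b²) = √(0.74² + 7.104²) = 7.142 kip/in.
φr_n = 0.75 × 0.6 × 70 × (0.707 × 0.25) = 5.568 kip/in → NOT adequate.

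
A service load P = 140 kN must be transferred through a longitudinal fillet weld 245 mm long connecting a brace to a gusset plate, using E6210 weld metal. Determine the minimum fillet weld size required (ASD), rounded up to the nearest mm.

E62XX → F_EXX = 620 MPa.
Total weld length L = 245 mm.
Required throat t_e = P × Ω / (0.6 F_EXX × L) = 140 × 2.0 / (0.6 × 620 × 245 × 10⁻³) = 3.072 mm.
Required leg w = t_e / 0.707 = 4.345 mm → use 5 mm.

w = 5 mm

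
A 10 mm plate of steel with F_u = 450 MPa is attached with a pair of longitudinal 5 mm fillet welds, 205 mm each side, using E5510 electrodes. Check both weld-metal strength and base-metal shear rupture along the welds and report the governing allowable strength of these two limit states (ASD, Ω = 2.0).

R_n/Ω ≈ 239 kN (weld metal governs)

E55XX → F_EXX = 550 MPa.
t_e = 0.707 × 5 = 3.535 mm; L = 410 mm.
Weld metal: R_n/Ω = (1/2.0) × 0.6 × 550 × 3.535 × 410 × 10⁻³ = 239.1 kN.
Base metal (shear rupture): R_n/Ω = (1/2.0) × 0.6 × 450 × 10 × 410 × 10⁻³ = 553.5 kN.
Governing: weld metal.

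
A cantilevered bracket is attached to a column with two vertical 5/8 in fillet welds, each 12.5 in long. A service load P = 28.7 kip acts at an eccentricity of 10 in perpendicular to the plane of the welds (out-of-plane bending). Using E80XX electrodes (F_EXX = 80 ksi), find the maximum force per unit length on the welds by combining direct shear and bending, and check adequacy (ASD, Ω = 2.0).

f_max ≈ 5.63 kip/in; adequate

L_w = 2 × 12.5 = 25 in; section modulus (unit throat) S = 2 × L²/6 = 52.08 in².
Direct shear f_v = P/L_w = 28.7/25 = 1.148 kip/in.
Moment M = P × e = 28.7 × 10 = 287 kip·in; bending f_b = M/S = 5.51 kip/in.
f_max = √(f_v² + f_b²) = √(1.148² + 5.51²) = 5.629 kip/in.
r_n/Ω = (1/2.0) × 0.6 × 80 × (0.707 × 0.625) = 10.6 kip/in → adequate.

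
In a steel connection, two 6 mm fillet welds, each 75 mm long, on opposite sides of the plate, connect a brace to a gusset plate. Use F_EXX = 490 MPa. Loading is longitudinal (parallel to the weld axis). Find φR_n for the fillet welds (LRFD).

Effective throat t_e = 0.707 × 6 = 4.242 mm.
Total length L = 150 mm; A_we = 4.242 × 150 = 636.3 mm².
F_nw = 0.6 F_EXX = 0.6 × 490 = 294 MPa.
φR_n = 0.75 × 294 × 636.3 × 10⁻³ = 140.3 kN.

φR_n ≈ 140 kN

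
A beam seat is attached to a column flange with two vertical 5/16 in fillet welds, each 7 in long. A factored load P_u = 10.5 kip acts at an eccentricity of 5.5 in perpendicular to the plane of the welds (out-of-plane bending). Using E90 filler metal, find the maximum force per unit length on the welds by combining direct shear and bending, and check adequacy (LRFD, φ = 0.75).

f_max ≈ 3.61 kip/in; adequate

E90XX → F_EXX = 90 ksi.
L_w = 2 × 7 = 14 in; section modulus (unit throat) S = 2 × L²/6 = 16.33 in².
Direct shear f_v = P/L_w = 10.5/14 = 0.75 kip/in.
Moment M = P × e = 10.5 × 5.5 = 57.75 kip·in; bending f_b = M/S = 3.536 kip/in.
f_max = √(f_v² + f_b²) = √(0.75² + 3.536²) = 3.614 kip/in.
φr_n = 0.75 × 0.6 × 90 × (0.707 × 0.3125) = 8.948 kip/in → adequate.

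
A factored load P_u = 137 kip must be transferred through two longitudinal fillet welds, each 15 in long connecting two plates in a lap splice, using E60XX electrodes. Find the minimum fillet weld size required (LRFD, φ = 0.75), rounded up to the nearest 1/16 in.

E60XX → F_EXX = 60 ksi.
Total weld length L = 30 in.
Required throat t_e = P_u / (φ × 0.6 F_EXX × L) = 137 / (0.75 × 0.6 × 60 × 30) = 0.1691 in.
Required leg w = t_e / 0.707 = 0.2392 in → use 1/4 in.

w = 1/4 in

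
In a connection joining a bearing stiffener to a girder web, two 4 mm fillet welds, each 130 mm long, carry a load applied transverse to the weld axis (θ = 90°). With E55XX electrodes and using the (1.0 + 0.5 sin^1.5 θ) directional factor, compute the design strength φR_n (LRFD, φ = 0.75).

φR_n ≈ 273 kN

E55XX → F_EXX = 550 MPa.
t_e = 0.707 × 4 = 2.828 mm; A_we = 2.828 × 260 = 735.3 mm².
Directional factor: 1.0 + 0.5 sin^1.5(90°) = 1.5.
F_nw = 0.6 × 550 × 1.5 = 495 MPa.
φR_n = 0.75 × 495 × 735.3 × 10⁻³ = 273 kN.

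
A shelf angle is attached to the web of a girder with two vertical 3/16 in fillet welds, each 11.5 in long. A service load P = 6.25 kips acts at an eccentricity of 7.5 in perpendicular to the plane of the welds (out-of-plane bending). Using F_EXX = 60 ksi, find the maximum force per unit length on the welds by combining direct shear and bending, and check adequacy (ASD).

L_w = 2 × 11.5 = 23 in; section modulus (unit throat) S = 2 × L²/6 = 44.08 in².
Direct shear f_v = P/L_w = 6.25/23 = 0.2717 kip/in.
Moment M = P × e = 6.25 × 7.5 = 46.875 kip·in; bending f_b = M/S = 1.063 kip/in.
f_max = √(f_v² + f_b²) = √(0.2717² + 1.063²) = 1.098 kip/in.
r_n/Ω = (1/2.0) × 0.6 × 60 × (0.707 × 0.1875) = 2.386 kip/in → adequate.

f_max ≈ 1.1 kip/in; adequate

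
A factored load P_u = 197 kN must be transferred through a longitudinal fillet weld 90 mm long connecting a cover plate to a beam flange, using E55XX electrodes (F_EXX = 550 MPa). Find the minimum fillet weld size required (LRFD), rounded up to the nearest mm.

Total weld length L = 90 mm.
Required throat t_e = P_u / (φ × 0.6 F_EXX × L) = 197 / (0.75 × 0.6 × 550 × 90 × 10⁻³) = 8.844 mm.
Required leg w = t_e / 0.707 = 12.51 mm → use 13 mm.

w = 13 mm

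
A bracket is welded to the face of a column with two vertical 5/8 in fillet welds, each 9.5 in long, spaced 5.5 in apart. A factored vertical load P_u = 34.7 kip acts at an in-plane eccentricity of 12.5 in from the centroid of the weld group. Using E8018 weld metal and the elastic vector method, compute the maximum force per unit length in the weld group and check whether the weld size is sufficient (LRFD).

f_max ≈ 9.36 kip/in; adequate

E80XX → F_EXX = 80 ksi.
Total weld length L_w = 19 in. Treat welds as unit-width lines.
Polar moment about centroid: J = 2[d³/12 + d(b/2)²] = 2[9.5³/12 + 9.5×2.75²] = 286.6 in³.
Direct shear f_v = P/L_w = 34.7 / 19 = 1.826 kip/in (vertical).
Torsion M = P·e = 34.7 × 12.5 = 433.75 kip·in.
Critical point at (x, y) = (2.75, 4.75) from centroid. f_tx = M·y/J = 7.189 kip/in; f_ty = M·x/J = 4.162 kip/in.
Resultant f_max = √[f_tx² + (f_v + f_ty)²] = √[7.189² + (1.826 + 4.162)²] = 9.357 kip/in.
Capacity per unit length: φr_n = 0.75 × 0.6 × 80 × (0.707 × 0.625) = 15.91 kip/in.
9.357 ≤ 15.91 → adequate.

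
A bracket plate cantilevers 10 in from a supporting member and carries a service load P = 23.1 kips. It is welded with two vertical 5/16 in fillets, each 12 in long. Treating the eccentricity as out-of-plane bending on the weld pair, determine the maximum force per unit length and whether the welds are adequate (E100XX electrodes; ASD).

f_max ≈ 4.91 kip/in; adequate

E100XX → F_EXX = 100 ksi.
L_w = 2 × 12 = 24 in; section modulus (unit throat) S = 2 × L²/6 = 48 in².
Direct shear f_v = P/L_w = 23.1/24 = 0.9625 kip/in.
Moment M = P × e = 23.1 × 10 = 231 kip·in; bending f_b = M/S = 4.812 kip/in.
f_max = √(f_v² + f_b²) = √(0.9625² + 4.812²) = 4.908 kip/in.
r_n/Ω = (1/2.0) × 0.6 × 100 × (0.707 × 0.3125) = 6.628 kip/in → adequate.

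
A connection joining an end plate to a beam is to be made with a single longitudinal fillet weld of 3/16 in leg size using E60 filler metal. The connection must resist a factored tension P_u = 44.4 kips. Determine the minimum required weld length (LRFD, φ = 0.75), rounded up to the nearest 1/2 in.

E60XX → F_EXX = 60 ksi.
Throat t_e = 0.707 × 0.1875 = 0.1326 in.
φr_n = 0.75 × 0.6 × 60 × 0.1326 = 3.579 kips/in.
L_req = P_u / φr_n = 44.4 / 3.579 = 12.41 in total.
Round up → use L = 12.5 in.

L = 12.5 in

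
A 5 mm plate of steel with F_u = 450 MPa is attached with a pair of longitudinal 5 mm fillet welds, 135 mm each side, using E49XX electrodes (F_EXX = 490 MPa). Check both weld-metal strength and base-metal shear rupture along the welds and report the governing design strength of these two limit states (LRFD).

t_e = 0.707 × 5 = 3.535 mm; L = 270 mm.
Weld metal: φR_n = 0.75 × 0.6 × 490 × 3.535 × 270 × 10⁻³ = 210.5 kN.
Base metal (shear rupture): φR_n = 0.75 × 0.6 × 450 × 5 × 270 × 10⁻³ = 273.4 kN.
Governing: weld metal.

φR_n ≈ 210 kN (weld metal governs)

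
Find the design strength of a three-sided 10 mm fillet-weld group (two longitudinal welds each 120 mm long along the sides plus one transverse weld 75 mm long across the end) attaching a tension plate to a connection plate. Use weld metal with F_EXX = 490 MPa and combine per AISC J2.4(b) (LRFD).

φR_n ≈ 493 kN

t_e = 0.707 × 10 = 7.07 mm.
R_nwl = 0.6 × 490 × 7.07 × 240 × 10⁻³ = 498.9 kN (longitudinal, 2 welds).
R_nwt = 0.6 × 490 × 7.07 × 75 × 10⁻³ = 155.9 kN (transverse, base value).
(i) R_nwl + R_nwt = 654.8 kN; (ii) 0.85 R_nwl + 1.5 R_nwt = 657.9 kN.
R_n = max = 657.9 kN [governs: (ii)]; φR_n = 493.4 kN.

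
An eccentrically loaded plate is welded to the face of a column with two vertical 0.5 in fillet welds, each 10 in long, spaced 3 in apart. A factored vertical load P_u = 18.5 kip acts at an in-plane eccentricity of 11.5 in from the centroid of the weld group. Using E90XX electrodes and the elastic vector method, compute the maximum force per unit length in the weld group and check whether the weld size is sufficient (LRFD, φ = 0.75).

E90XX → F_EXX = 90 ksi.
Total weld length L_w = 20 in. Treat welds as unit-width lines.
Polar moment about centroid: J = 2[d³/12 + d(b/2)²] = 2[10³/12 + 10×1.5²] = 211.7 in³.
Direct shear f_v = P/L_w = 18.5 / 20 = 0.925 kip/in (vertical).
Torsion M = P·e = 18.5 × 11.5 = 212.75 kip·in.
Critical point at (x, y) = (1.5, 5) from centroid. f_tx = M·y/J = 5.026 kip/in; f_ty = M·x/J = 1.508 kip/in.
Resultant f_max = √[f_tx² + (f_v + f_ty)²] = √[5.026² + (0.925 + 1.508)²] = 5.583 kip/in.
Capacity per unit length: φr_n = 0.75 × 0.6 × 90 × (0.707 × 0.5) = 14.32 kip/in.
5.583 ≤ 14.32 → adequate.

f_max ≈ 5.58 kip/in; adequate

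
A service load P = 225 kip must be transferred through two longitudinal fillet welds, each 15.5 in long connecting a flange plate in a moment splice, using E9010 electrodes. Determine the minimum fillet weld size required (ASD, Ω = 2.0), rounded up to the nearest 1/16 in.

w = 7/16 in

E90XX → F_EXX = 90 ksi.
Total weld length L = 31 in.
Required throat t_e = P × Ω / (0.6 F_EXX × L) = 225 × 2.0 / (0.6 × 90 × 31) = 0.2688 in.
Required leg w = t_e / 0.707 = 0.3802 in → use 7/16 in.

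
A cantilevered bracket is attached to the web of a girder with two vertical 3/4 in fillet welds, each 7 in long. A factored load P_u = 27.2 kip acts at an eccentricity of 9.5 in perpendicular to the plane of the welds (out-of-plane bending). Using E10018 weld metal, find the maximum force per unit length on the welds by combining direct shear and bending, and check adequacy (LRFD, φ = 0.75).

f_max ≈ 15.9 kip/in; adequate

E100XX → F_EXX = 100 ksi.
L_w = 2 × 7 = 14 in; section modulus (unit throat) S = 2 × L²/6 = 16.33 in².
Direct shear f_v = P/L_w = 27.2/14 = 1.943 kip/in.
Moment M = P × e = 27.2 × 9.5 = 258.4 kip·in; bending f_b = M/S = 15.82 kip/in.
f_max = √(f_v² + f_b²) = √(1.943² + 15.82²) = 15.94 kip/in.
φr_n = 0.75 × 0.6 × 100 × (0.707 × 0.75) = 23.86 kip/in → adequate.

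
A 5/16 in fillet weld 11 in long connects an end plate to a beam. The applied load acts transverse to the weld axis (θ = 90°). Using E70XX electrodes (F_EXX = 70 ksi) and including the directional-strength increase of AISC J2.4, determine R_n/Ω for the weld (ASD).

R_n/Ω ≈ 76.6 kips

t_e = 0.707 × 0.3125 = 0.2209 in; A_we = 0.2209 × 11 = 2.43 in².
Directional factor: 1.0 + 0.5 sin^1.5(90°) = 1.5.
F_nw = 0.6 × 70 × 1.5 = 63 ksi.
R_n/Ω = (63 × 2.43) / 2.0 = 76.55 kips.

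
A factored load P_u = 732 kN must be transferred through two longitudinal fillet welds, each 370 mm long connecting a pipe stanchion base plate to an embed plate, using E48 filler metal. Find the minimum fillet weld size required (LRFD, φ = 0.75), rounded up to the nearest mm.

w = 7 mm

E48XX → F_EXX = 480 MPa.
Total weld length L = 740 mm.
Required throat t_e = P_u / (φ × 0.6 F_EXX × L) = 732 / (0.75 × 0.6 × 480 × 740 × 10⁻³) = 4.58 mm.
Required leg w = t_e / 0.707 = 6.477 mm → use 7 mm.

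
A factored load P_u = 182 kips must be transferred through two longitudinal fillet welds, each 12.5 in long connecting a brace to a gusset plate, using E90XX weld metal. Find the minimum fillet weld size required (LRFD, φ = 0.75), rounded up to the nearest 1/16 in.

w = 5/16 in

E90XX → F_EXX = 90 ksi.
Total weld length L = 25 in.
Required throat t_e = P_u / (φ × 0.6 F_EXX × L) = 182 / (0.75 × 0.6 × 90 × 25) = 0.1798 in.
Required leg w = t_e / 0.707 = 0.2542 in → use 5/16 in.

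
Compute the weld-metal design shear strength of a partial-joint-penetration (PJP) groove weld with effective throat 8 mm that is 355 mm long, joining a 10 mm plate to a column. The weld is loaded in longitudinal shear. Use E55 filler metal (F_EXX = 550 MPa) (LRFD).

φR_n ≈ 703 kN

Effective throat (given) t_e = 8 mm.
A_we = 8 × 355 = 2840 mm².
F_nw = 0.6 F_EXX = 330 MPa.
φR_n = 0.75 × 330 × 2840 × 10⁻³ = 702.9 kN.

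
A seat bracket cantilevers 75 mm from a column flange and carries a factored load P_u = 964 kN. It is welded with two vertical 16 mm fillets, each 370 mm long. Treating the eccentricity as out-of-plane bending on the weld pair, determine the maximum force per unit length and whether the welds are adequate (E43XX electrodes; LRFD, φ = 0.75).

f_max ≈ 2050 N/mm; adequate

E43XX → F_EXX = 430 MPa.
L_w = 2 × 370 = 740 mm; section modulus (unit throat) S = 2 × L²/6 = 45630 mm².
Direct shear f_v = P/L_w = 964×10³/740 = 1303 N/mm.
Moment M = P × e = 964×10³ × 75 = 72300000 N·mm; bending f_b = M/S = 1584 N/mm.
f_max = √(f_v² + f_b²) = √(1303² + 1584²) = 2051 N/mm.
φr_n = 0.75 × 0.6 × 430 × (0.707 × 16) = 2189 N/mm → adequate.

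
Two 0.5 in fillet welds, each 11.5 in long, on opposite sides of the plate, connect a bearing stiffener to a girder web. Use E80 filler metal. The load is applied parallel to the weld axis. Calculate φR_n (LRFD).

φR_n ≈ 293 kip

E80XX → F_EXX = 80 ksi.
Effective throat t_e = 0.707 × 0.5 = 0.3535 in.
Total length L = 23 in; A_we = 0.3535 × 23 = 8.13 in².
F_nw = 0.6 F_EXX = 0.6 × 80 = 48 ksi.
φR_n = 0.75 × 48 × 8.13 = 292.7 kip.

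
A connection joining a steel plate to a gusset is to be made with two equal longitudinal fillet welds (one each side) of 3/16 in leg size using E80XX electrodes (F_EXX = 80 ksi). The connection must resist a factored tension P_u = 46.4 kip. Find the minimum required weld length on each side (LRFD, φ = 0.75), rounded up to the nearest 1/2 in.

L = 5 in on each side

Throat t_e = 0.707 × 0.1875 = 0.1326 in.
φr_n = 0.75 × 0.6 × 80 × 0.1326 = 4.772 kip/in.
L_req = P_u / φr_n = 46.4 / 4.772 = 9.723 in total.
Per side: 9.723 / 2 = 4.861 in.
Round up → use L = 5 in on each side.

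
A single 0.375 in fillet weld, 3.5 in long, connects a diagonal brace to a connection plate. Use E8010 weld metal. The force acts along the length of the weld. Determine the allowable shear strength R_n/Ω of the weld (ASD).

E80XX → F_EXX = 80 ksi.
Effective throat t_e = 0.707 × 0.375 = 0.2651 in.
Total length L = 3.5 in; A_we = 0.2651 × 3.5 = 0.9279 in².
F_nw = 0.6 F_EXX = 0.6 × 80 = 48 ksi.
R_n = 48 × 0.9279 = 44.54 kip; R_n/Ω = 44.54/2.0 = 22.27 kip.

R_n/Ω ≈ 22.3 kip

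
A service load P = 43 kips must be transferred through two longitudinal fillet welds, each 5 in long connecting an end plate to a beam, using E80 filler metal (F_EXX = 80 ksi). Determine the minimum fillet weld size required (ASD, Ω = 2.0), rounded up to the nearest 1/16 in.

Total weld length L = 10 in.
Required throat t_e = P × Ω / (0.6 F_EXX × L) = 43 × 2.0 / (0.6 × 80 × 10) = 0.1792 in.
Required leg w = t_e / 0.707 = 0.2534 in → use 5/16 in.

w = 5/16 in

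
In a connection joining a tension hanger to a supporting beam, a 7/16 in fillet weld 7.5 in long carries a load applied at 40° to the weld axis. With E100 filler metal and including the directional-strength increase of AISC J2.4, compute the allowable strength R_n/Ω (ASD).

R_n/Ω ≈ 87.5 kips

E100XX → F_EXX = 100 ksi.
t_e = 0.707 × 0.4375 = 0.3093 in; A_we = 0.3093 × 7.5 = 2.32 in².
Directional factor: 1.0 + 0.5 sin^1.5(40°) = 1.258.
F_nw = 0.6 × 100 × 1.258 = 75.46 ksi.
R_n/Ω = (75.46 × 2.32) / 2.0 = 87.53 kips.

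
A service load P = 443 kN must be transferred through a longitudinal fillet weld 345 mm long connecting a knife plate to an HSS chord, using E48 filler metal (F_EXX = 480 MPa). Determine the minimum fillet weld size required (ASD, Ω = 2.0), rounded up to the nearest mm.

w = 13 mm

Total weld length L = 345 mm.
Required throat t_e = P × Ω / (0.6 F_EXX × L) = 443 × 2.0 / (0.6 × 480 × 345 × 10⁻³) = 8.917 mm.
Required leg w = t_e / 0.707 = 12.61 mm → use 13 mm.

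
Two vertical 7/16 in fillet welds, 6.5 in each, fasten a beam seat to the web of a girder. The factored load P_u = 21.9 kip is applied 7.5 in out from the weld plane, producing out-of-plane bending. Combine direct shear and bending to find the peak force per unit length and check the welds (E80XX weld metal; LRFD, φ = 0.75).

E80XX → F_EXX = 80 ksi.
L_w = 2 × 6.5 = 13 in; section modulus (unit throat) S = 2 × L²/6 = 14.08 in².
Direct shear f_v = P/L_w = 21.9/13 = 1.685 kip/in.
Moment M = P × e = 21.9 × 7.5 = 164.25 kip·in; bending f_b = M/S = 11.66 kip/in.
f_max = √(f_v² + f_b²) = √(1.685² + 11.66²) = 11.78 kip/in.
φr_n = 0.75 × 0.6 × 80 × (0.707 × 0.4375) = 11.14 kip/in → NOT adequate.

f_max ≈ 11.8 kip/in; NOT adequate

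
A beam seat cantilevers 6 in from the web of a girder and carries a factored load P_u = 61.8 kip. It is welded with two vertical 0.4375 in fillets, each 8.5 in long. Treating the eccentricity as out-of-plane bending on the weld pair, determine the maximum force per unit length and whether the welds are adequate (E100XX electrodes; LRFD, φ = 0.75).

f_max ≈ 15.8 kip/in; NOT adequate

E100XX → F_EXX = 100 ksi.
L_w = 2 × 8.5 = 17 in; section modulus (unit throat) S = 2 × L²/6 = 24.08 in².
Direct shear f_v = P/L_w = 61.8/17 = 3.635 kip/in.
Moment M = P × e = 61.8 × 6 = 370.8 kip·in; bending f_b = M/S = 15.4 kip/in.
f_max = √(f_v² + f_b²) = √(3.635² + 15.4²) = 15.82 kip/in.
φr_n = 0.75 × 0.6 × 100 × (0.707 × 0.4375) = 13.92 kip/in → NOT adequate.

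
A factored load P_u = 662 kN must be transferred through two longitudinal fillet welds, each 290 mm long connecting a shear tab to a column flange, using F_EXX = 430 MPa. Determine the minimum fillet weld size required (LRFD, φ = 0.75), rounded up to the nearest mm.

Total weld length L = 580 mm.
Required throat t_e = P_u / (φ × 0.6 F_EXX × L) = 662 / (0.75 × 0.6 × 430 × 580 × 10⁻³) = 5.899 mm.
Required leg w = t_e / 0.707 = 8.343 mm → use 9 mm.

w = 9 mm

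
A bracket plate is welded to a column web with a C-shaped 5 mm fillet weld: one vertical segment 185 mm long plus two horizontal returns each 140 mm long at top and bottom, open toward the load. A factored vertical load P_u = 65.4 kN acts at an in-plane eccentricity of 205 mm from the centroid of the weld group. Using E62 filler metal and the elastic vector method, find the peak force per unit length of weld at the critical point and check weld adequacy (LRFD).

f_max ≈ 570 N/mm; adequate

E62XX → F_EXX = 620 MPa.
Total weld length L_w = 465 mm. Treat welds as unit-width lines.
Centroid: x̄ = 2×140×70 / 465 = 42.15 mm from the vertical weld.
Polar moment about centroid: J = I_x + I_y = [185³/12 + 2×140×92.5²] + [185×42.15² + 2(140³/12 + 140×27.85²)] = 3927000 mm³.
Direct shear f_v = P/L_w = 65.4×10³ / 465 = 140.6 N/mm (vertical).
Torsion M = P·e = 65.4×10³ × 205 = 13407000 N·mm.
Critical point at (x, y) = (97.85, 92.5) from centroid. f_tx = M·y/J = 315.8 N/mm; f_ty = M·x/J = 334.1 N/mm.
Resultant f_max = √[f_tx² + (f_v + f_ty)²] = √[315.8² + (140.6 + 334.1)²] = 570.2 N/mm.
Capacity per unit length: φr_n = 0.75 × 0.6 × 620 × (0.707 × 5) = 986.3 N/mm.
570.2 ≤ 986.3 → adequate.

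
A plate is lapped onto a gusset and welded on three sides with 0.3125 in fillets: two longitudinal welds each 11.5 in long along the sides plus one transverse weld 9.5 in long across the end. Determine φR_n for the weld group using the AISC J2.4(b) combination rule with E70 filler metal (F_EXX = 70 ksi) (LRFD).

φR_n ≈ 235 kips

t_e = 0.707 × 0.3125 = 0.2209 in.
R_nwl = 0.6 × 70 × 0.2209 × 23 = 213.4 kips (longitudinal, 2 welds).
R_nwt = 0.6 × 70 × 0.2209 × 9.5 = 88.15 kips (transverse, base value).
(i) R_nwl + R_nwt = 301.6 kips; (ii) 0.85 R_nwl + 1.5 R_nwt = 313.6 kips.
R_n = max = 313.6 kips [governs: (ii)]; φR_n = 235.2 kips.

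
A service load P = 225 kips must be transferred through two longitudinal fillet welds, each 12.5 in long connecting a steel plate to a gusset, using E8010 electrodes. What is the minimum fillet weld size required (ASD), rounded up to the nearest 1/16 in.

w = 9/16 in

E80XX → F_EXX = 80 ksi.
Total weld length L = 25 in.
Required throat t_e = P × Ω / (0.6 F_EXX × L) = 225 × 2.0 / (0.6 × 80 × 25) = 0.375 in.
Required leg w = t_e / 0.707 = 0.5304 in → use 9/16 in.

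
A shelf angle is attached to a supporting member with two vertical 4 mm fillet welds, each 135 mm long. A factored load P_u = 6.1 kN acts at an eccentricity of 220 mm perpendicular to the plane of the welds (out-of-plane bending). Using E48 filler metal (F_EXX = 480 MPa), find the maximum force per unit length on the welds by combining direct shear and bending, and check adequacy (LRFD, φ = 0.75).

f_max ≈ 222 N/mm; adequate

L_w = 2 × 135 = 270 mm; section modulus (unit throat) S = 2 × L²/6 = 6075 mm².
Direct shear f_v = P/L_w = 6.1×10³/270 = 22.59 N/mm.
Moment M = P × e = 6.1×10³ × 220 = 1342000 N·mm; bending f_b = M/S = 220.9 N/mm.
f_max = √(f_v² + f_b²) = √(22.59² + 220.9²) = 222.1 N/mm.
φr_n = 0.75 × 0.6 × 480 × (0.707 × 4) = 610.8 N/mm → adequate.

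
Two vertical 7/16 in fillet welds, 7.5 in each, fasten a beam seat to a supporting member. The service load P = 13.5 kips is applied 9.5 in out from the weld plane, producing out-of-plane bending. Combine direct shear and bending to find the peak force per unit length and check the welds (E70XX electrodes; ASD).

f_max ≈ 6.9 kip/in; NOT adequate

E70XX → F_EXX = 70 ksi.
L_w = 2 × 7.5 = 15 in; section modulus (unit throat) S = 2 × L²/6 = 18.75 in².
Direct shear f_v = P/L_w = 13.5/15 = 0.9 kip/in.
Moment M = P × e = 13.5 × 9.5 = 128.25 kip·in; bending f_b = M/S = 6.84 kip/in.
f_max = √(f_v² + f_b²) = √(0.9² + 6.84²) = 6.899 kip/in.
r_n/Ω = (1/2.0) × 0.6 × 70 × (0.707 × 0.4375) = 6.496 kip/in → NOT adequate.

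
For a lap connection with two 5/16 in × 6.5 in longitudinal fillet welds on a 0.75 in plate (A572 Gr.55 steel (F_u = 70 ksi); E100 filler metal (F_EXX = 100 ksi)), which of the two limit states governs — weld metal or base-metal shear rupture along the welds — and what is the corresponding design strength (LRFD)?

φR_n ≈ 129 kip (weld metal governs)

t_e = 0.707 × 0.3125 = 0.2209 in; L = 13 in.
Weld metal: φR_n = 0.75 × 0.6 × 100 × 0.2209 × 13 = 129.2 kip.
Base metal (shear rupture): φR_n = 0.75 × 0.6 × 70 × 0.75 × 13 = 307.1 kip.
Governing: weld metal.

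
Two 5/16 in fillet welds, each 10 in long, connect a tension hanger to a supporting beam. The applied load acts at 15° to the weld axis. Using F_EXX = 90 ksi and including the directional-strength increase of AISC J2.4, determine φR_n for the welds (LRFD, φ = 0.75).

φR_n ≈ 191 kips

t_e = 0.707 × 0.3125 = 0.2209 in; A_we = 0.2209 × 20 = 4.419 in².
Directional factor: 1.0 + 0.5 sin^1.5(15°) = 1.066.
F_nw = 0.6 × 90 × 1.066 = 57.56 ksi.
φR_n = 0.75 × 57.56 × 4.419 = 190.7 kips.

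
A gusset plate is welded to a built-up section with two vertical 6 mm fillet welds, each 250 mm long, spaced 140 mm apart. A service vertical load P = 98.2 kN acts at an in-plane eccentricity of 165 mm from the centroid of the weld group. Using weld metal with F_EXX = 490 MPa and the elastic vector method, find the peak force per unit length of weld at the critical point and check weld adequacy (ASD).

Total weld length L_w = 500 mm. Treat welds as unit-width lines.
Polar moment about centroid: J = 2[d³/12 + d(b/2)²] = 2[250³/12 + 250×70²] = 5054000 mm³.
Direct shear f_v = P/L_w = 98.2×10³ / 500 = 196.4 N/mm (vertical).
Torsion M = P·e = 98.2×10³ × 165 = 16203000 N·mm.
Critical point at (x, y) = (70, 125) from centroid. f_tx = M·y/J = 400.7 N/mm; f_ty = M·x/J = 224.4 N/mm.
Resultant f_max = √[f_tx² + (f_v + f_ty)²] = √[400.7² + (196.4 + 224.4)²] = 581.1 N/mm.
Capacity per unit length: r_n/Ω = (1/2.0) × 0.6 × 490 × (0.707 × 6) = 623.6 N/mm.
581.1 ≤ 623.6 → adequate.

f_max ≈ 581 N/mm; adequate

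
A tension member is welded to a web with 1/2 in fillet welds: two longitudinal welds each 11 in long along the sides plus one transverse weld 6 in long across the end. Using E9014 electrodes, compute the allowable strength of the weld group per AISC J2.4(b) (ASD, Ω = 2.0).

R_n/Ω ≈ 267 kip

E90XX → F_EXX = 90 ksi.
t_e = 0.707 × 0.5 = 0.3535 in.
R_nwl = 0.6 × 90 × 0.3535 × 22 = 420 kip (longitudinal, 2 welds).
R_nwt = 0.6 × 90 × 0.3535 × 6 = 114.5 kip (transverse, base value).
(i) R_nwl + R_nwt = 534.5 kip; (ii) 0.85 R_nwl + 1.5 R_nwt = 528.8 kip.
R_n = max = 534.5 kip [governs: (i)]; R_n/Ω = 267.2 kip.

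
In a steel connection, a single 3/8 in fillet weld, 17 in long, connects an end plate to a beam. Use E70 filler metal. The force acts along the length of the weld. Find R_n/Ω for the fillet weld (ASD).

E70XX → F_EXX = 70 ksi.
Effective throat t_e = 0.707 × 0.375 = 0.2651 in.
Total length L = 17 in; A_we = 0.2651 × 17 = 4.507 in².
F_nw = 0.6 F_EXX = 0.6 × 70 = 42 ksi.
R_n = 42 × 4.507 = 189.3 kips; R_n/Ω = 189.3/2.0 = 94.65 kips.

R_n/Ω ≈ 94.6 kips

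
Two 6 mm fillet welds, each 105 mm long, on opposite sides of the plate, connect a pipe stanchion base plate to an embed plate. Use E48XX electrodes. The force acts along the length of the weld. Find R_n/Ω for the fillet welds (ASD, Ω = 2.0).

E48XX → F_EXX = 480 MPa.
Effective throat t_e = 0.707 × 6 = 4.242 mm.
Total length L = 210 mm; A_we = 4.242 × 210 = 890.8 mm².
F_nw = 0.6 F_EXX = 0.6 × 480 = 288 MPa.
R_n = 288 × 890.8 × 10⁻³ = 256.6 kN; R_n/Ω = 256.6/2.0 = 128.3 kN.

R_n/Ω ≈ 128 kN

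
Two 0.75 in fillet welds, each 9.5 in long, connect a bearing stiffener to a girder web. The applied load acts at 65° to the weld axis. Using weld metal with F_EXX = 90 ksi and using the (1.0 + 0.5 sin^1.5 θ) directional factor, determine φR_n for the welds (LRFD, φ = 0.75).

φR_n ≈ 584 kip

t_e = 0.707 × 0.75 = 0.5302 in; A_we = 0.5302 × 19 = 10.07 in².
Directional factor: 1.0 + 0.5 sin^1.5(65°) = 1.431.
F_nw = 0.6 × 90 × 1.431 = 77.3 ksi.
φR_n = 0.75 × 77.3 × 10.07 = 584.1 kip.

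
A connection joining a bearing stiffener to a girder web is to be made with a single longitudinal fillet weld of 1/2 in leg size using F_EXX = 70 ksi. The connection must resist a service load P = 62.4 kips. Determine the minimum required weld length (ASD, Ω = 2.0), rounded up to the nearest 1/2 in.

Throat t_e = 0.707 × 0.5 = 0.3535 in.
r_n/Ω = (0.6 × 70 × 0.3535) / 2.0 = 7.423 kip/in.
L_req = P / (r_n/Ω) = 62.4 / 7.423 = 8.406 in total.
Round up → use L = 8.5 in.

L = 8.5 in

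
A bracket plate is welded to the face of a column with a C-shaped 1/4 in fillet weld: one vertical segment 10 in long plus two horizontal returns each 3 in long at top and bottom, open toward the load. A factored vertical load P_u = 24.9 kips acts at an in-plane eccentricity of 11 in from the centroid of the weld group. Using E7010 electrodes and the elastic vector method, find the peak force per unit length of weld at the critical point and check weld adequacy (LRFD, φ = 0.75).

E70XX → F_EXX = 70 ksi.
Total weld length L_w = 16 in. Treat welds as unit-width lines.
Centroid: x̄ = 2×3×1.5 / 16 = 0.5625 in from the vertical weld.
Polar moment about centroid: J = I_x + I_y = [10³/12 + 2×3×5²] + [10×0.5625² + 2(3³/12 + 3×0.9375²)] = 246.3 in³.
Direct shear f_v = P/L_w = 24.9 / 16 = 1.556 kip/in (vertical).
Torsion M = P·e = 24.9 × 11 = 273.9 kip·in.
Critical point at (x, y) = (2.438, 5) from centroid. f_tx = M·y/J = 5.561 kip/in; f_ty = M·x/J = 2.711 kip/in.
Resultant f_max = √[f_tx² + (f_v + f_ty)²] = √[5.561² + (1.556 + 2.711)²] = 7.01 kip/in.
Capacity per unit length: φr_n = 0.75 × 0.6 × 70 × (0.707 × 0.25) = 5.568 kip/in.
7.01 > 5.568 → NOT adequate.

f_max ≈ 7.01 kip/in; NOT adequate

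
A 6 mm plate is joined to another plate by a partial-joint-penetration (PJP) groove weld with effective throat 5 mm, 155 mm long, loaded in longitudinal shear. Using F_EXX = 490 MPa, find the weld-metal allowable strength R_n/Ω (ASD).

Effective throat (given) t_e = 5 mm.
A_we = 5 × 155 = 775 mm².
F_nw = 0.6 F_EXX = 294 MPa.
R_n/Ω = (294 × 775) / 2.0 × 10⁻³ = 113.9 kN.

R_n/Ω ≈ 114 kN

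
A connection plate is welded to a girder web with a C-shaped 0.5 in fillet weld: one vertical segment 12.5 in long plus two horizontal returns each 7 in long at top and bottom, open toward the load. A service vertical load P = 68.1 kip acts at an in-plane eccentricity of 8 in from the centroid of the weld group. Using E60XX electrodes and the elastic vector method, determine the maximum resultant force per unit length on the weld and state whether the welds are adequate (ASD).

E60XX → F_EXX = 60 ksi.
Total weld length L_w = 26.5 in. Treat welds as unit-width lines.
Centroid: x̄ = 2×7×3.5 / 26.5 = 1.849 in from the vertical weld.
Polar moment about centroid: J = I_x + I_y = [12.5³/12 + 2×7×6.25²] + [12.5×1.849² + 2(7³/12 + 7×1.651²)] = 847.7 in³.
Direct shear f_v = P/L_w = 68.1 / 26.5 = 2.57 kip/in (vertical).
Torsion M = P·e = 68.1 × 8 = 544.8 kip·in.
Critical point at (x, y) = (5.151, 6.25) from centroid. f_tx = M·y/J = 4.017 kip/in; f_ty = M·x/J = 3.31 kip/in.
Resultant f_max = √[f_tx² + (f_v + f_ty)²] = √[4.017² + (2.57 + 3.31)²] = 7.121 kip/in.
Capacity per unit length: r_n/Ω = (1/2.0) × 0.6 × 60 × (0.707 × 0.5) = 6.363 kip/in.
7.121 > 6.363 → NOT adequate.

f_max ≈ 7.12 kip/in; NOT adequate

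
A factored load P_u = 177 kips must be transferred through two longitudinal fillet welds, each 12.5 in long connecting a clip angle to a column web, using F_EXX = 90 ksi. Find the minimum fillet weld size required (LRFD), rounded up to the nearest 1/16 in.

w = 1/4 in

Total weld length L = 25 in.
Required throat t_e = P_u / (φ × 0.6 F_EXX × L) = 177 / (0.75 × 0.6 × 90 × 25) = 0.1748 in.
Required leg w = t_e / 0.707 = 0.2473 in → use 1/4 in.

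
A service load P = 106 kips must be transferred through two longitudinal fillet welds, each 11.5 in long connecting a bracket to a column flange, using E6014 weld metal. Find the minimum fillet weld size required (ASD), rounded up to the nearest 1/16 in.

E60XX → F_EXX = 60 ksi.
Total weld length L = 23 in.
Required throat t_e = P × Ω / (0.6 F_EXX × L) = 106 × 2.0 / (0.6 × 60 × 23) = 0.256 in.
Required leg w = t_e / 0.707 = 0.3621 in → use 3/8 in.

w = 3/8 in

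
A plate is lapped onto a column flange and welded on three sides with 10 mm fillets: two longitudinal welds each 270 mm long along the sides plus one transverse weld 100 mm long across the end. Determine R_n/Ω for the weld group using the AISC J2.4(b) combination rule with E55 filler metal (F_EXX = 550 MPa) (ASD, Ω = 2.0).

t_e = 0.707 × 10 = 7.07 mm.
R_nwl = 0.6 × 550 × 7.07 × 540 × 10⁻³ = 1260 kN (longitudinal, 2 welds).
R_nwt = 0.6 × 550 × 7.07 × 100 × 10⁻³ = 233.3 kN (transverse, base value).
(i) R_nwl + R_nwt = 1493 kN; (ii) 0.85 R_nwl + 1.5 R_nwt = 1421 kN.
R_n = max = 1493 kN [governs: (i)]; R_n/Ω = 746.6 kN.

R_n/Ω ≈ 747 kN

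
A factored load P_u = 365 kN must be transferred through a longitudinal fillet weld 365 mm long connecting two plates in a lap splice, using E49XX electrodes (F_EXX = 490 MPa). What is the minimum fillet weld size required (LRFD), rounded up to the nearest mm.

w = 7 mm

Total weld length L = 365 mm.
Required throat t_e = P_u / (φ × 0.6 F_EXX × L) = 365 / (0.75 × 0.6 × 490 × 365 × 10⁻³) = 4.535 mm.
Required leg w = t_e / 0.707 = 6.415 mm → use 7 mm.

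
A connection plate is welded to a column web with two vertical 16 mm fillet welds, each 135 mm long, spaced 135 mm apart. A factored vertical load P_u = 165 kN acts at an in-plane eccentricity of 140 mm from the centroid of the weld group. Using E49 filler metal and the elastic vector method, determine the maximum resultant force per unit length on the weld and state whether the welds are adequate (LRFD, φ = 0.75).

f_max ≈ 1830 N/mm; adequate

E49XX → F_EXX = 490 MPa.
Total weld length L_w = 270 mm. Treat welds as unit-width lines.
Polar moment about centroid: J = 2[d³/12 + d(b/2)²] = 2[135³/12 + 135×67.5²] = 1640000 mm³.
Direct shear f_v = P/L_w = 165×10³ / 270 = 611.1 N/mm (vertical).
Torsion M = P·e = 165×10³ × 140 = 23100000 N·mm.
Critical point at (x, y) = (67.5, 67.5) from centroid. f_tx = M·y/J = 950.6 N/mm; f_ty = M·x/J = 950.6 N/mm.
Resultant f_max = √[f_tx² + (f_v + f_ty)²] = √[950.6² + (611.1 + 950.6)²] = 1828 N/mm.
Capacity per unit length: φr_n = 0.75 × 0.6 × 490 × (0.707 × 16) = 2494 N/mm.
1828 ≤ 2494 → adequate.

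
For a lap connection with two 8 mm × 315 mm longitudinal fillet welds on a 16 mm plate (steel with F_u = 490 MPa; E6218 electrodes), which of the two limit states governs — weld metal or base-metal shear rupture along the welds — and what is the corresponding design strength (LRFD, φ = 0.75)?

φR_n ≈ 994 kN (weld metal governs)

E62XX → F_EXX = 620 MPa.
t_e = 0.707 × 8 = 5.656 mm; L = 630 mm.
Weld metal: φR_n = 0.75 × 0.6 × 620 × 5.656 × 630 × 10⁻³ = 994.2 kN.
Base metal (shear rupture): φR_n = 0.75 × 0.6 × 490 × 16 × 630 × 10⁻³ = 2223 kN.
Governing: weld metal.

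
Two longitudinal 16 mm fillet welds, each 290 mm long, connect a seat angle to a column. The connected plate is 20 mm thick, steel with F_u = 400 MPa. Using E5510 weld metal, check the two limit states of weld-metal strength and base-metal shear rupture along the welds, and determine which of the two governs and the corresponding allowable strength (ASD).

E55XX → F_EXX = 550 MPa.
t_e = 0.707 × 16 = 11.31 mm; L = 580 mm.
Weld metal: R_n/Ω = (1/2.0) × 0.6 × 550 × 11.31 × 580 × 10⁻³ = 1083 kN.
Base metal (shear rupture): R_n/Ω = (1/2.0) × 0.6 × 400 × 20 × 580 × 10⁻³ = 1392 kN.
Governing: weld metal.

R_n/Ω ≈ 1080 kN (weld metal governs)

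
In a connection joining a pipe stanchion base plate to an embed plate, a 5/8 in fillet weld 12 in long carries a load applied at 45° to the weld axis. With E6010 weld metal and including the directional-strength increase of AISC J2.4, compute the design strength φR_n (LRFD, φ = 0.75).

E60XX → F_EXX = 60 ksi.
t_e = 0.707 × 0.625 = 0.4419 in; A_we = 0.4419 × 12 = 5.302 in².
Directional factor: 1.0 + 0.5 sin^1.5(45°) = 1.297.
F_nw = 0.6 × 60 × 1.297 = 46.7 ksi.
φR_n = 0.75 × 46.7 × 5.302 = 185.7 kip.

φR_n ≈ 186 kip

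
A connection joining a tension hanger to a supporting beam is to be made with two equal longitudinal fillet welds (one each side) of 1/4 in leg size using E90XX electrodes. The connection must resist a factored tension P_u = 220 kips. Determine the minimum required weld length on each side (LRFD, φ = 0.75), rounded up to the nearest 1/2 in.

L = 15.5 in on each side

E90XX → F_EXX = 90 ksi.
Throat t_e = 0.707 × 0.25 = 0.1767 in.
φr_n = 0.75 × 0.6 × 90 × 0.1767 = 7.158 kips/in.
L_req = P_u / φr_n = 220 / 7.158 = 30.73 in total.
Per side: 30.73 / 2 = 15.37 in.
Round up → use L = 15.5 in on each side.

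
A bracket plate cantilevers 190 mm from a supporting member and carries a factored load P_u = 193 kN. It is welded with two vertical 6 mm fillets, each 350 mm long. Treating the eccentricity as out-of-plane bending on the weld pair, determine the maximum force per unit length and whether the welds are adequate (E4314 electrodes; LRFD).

E43XX → F_EXX = 430 MPa.
L_w = 2 × 350 = 700 mm; section modulus (unit throat) S = 2 × L²/6 = 40830 mm².
Direct shear f_v = P/L_w = 193×10³/700 = 275.7 N/mm.
Moment M = P × e = 193×10³ × 190 = 36670000 N·mm; bending f_b = M/S = 898 N/mm.
f_max = √(f_v² + f_b²) = √(275.7² + 898²) = 939.4 N/mm.
φr_n = 0.75 × 0.6 × 430 × (0.707 × 6) = 820.8 N/mm → NOT adequate.

f_max ≈ 939 N/mm; NOT adequate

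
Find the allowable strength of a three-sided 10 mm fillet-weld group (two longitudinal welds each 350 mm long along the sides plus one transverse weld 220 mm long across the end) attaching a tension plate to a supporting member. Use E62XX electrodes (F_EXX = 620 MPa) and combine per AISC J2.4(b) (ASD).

R_n/Ω ≈ 1220 kN

t_e = 0.707 × 10 = 7.07 mm.
R_nwl = 0.6 × 620 × 7.07 × 700 × 10⁻³ = 1841 kN (longitudinal, 2 welds).
R_nwt = 0.6 × 620 × 7.07 × 220 × 10⁻³ = 578.6 kN (transverse, base value).
(i) R_nwl + R_nwt = 2420 kN; (ii) 0.85 R_nwl + 1.5 R_nwt = 2433 kN.
R_n = max = 2433 kN [governs: (ii)]; R_n/Ω = 1216 kN.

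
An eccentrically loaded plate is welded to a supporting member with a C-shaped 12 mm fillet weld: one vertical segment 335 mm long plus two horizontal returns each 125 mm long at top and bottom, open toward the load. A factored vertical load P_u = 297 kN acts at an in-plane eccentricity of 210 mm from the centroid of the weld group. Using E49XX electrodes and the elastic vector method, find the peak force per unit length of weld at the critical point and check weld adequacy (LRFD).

E49XX → F_EXX = 490 MPa.
Total weld length L_w = 585 mm. Treat welds as unit-width lines.
Centroid: x̄ = 2×125×62.5 / 585 = 26.71 mm from the vertical weld.
Polar moment about centroid: J = I_x + I_y = [335³/12 + 2×125×167.5²] + [335×26.71² + 2(125³/12 + 125×35.79²)] = 11030000 mm³.
Direct shear f_v = P/L_w = 297×10³ / 585 = 507.7 N/mm (vertical).
Torsion M = P·e = 297×10³ × 210 = 62370000 N·mm.
Critical point at (x, y) = (98.29, 167.5) from centroid. f_tx = M·y/J = 947 N/mm; f_ty = M·x/J = 555.7 N/mm.
Resultant f_max = √[f_tx² + (f_v + f_ty)²] = √[947² + (507.7 + 555.7)²] = 1424 N/mm.
Capacity per unit length: φr_n = 0.75 × 0.6 × 490 × (0.707 × 12) = 1871 N/mm.
1424 ≤ 1871 → adequate.

f_max ≈ 1420 N/mm; adequate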